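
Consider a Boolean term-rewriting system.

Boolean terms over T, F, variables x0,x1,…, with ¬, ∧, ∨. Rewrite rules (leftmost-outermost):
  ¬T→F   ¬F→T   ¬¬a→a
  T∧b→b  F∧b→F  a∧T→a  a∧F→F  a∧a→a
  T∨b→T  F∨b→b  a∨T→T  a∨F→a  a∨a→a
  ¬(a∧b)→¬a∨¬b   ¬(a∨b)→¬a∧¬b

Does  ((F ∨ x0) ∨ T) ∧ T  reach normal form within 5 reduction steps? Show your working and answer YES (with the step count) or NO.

Answer: YES — reaches normal form T in 2 ≤ 5 steps

Working:
  start: ((F ∨ x0) ∨ T) ∧ T
  [1] (F ∨ x0) ∨ T
  [2] T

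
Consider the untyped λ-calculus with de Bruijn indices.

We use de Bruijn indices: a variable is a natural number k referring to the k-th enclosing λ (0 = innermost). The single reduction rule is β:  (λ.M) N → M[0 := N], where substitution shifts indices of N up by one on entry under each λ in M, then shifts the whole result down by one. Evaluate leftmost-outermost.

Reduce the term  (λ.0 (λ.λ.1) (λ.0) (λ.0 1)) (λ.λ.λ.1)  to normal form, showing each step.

Answer: normal form = λ.0  (in 4 steps)

Derivation:
  start: (λ.0 (λ.λ.1) (λ.0) (λ.0 1)) (λ.λ.λ.1)
  →1  (λ.λ.λ.1) (λ.λ.1) (λ.0) (λ.0 (λ.λ.λ.1))
  →2  (λ.λ.1) (λ.0) (λ.0 (λ.λ.λ.1))
  →3  (λ.λ.0) (λ.0 (λ.λ.λ.1))
  →4  λ.0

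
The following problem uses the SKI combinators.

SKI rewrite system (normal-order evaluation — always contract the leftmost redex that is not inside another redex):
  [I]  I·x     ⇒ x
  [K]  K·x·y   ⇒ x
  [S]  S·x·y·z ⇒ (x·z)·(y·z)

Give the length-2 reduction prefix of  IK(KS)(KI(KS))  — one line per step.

Answer: after 2 steps: KS

Working:
  start: IK(KS)(KI(KS))
  [1] K(KS)(KI(KS))
  [2] KS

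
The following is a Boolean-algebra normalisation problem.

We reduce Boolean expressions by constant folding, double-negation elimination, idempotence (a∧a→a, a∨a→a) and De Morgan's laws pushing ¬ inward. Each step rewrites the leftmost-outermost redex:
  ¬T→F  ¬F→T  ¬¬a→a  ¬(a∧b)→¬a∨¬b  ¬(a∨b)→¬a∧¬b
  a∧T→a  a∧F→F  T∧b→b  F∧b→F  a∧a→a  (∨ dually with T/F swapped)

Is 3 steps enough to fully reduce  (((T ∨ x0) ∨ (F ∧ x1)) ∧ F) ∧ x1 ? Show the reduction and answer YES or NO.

  start: (((T ∨ x0) ∨ (F ∧ x1)) ∧ F) ∧ x1
  →1  F ∧ x1
  →2  F

Answer: YES — reaches normal form F in 2 ≤ 3 steps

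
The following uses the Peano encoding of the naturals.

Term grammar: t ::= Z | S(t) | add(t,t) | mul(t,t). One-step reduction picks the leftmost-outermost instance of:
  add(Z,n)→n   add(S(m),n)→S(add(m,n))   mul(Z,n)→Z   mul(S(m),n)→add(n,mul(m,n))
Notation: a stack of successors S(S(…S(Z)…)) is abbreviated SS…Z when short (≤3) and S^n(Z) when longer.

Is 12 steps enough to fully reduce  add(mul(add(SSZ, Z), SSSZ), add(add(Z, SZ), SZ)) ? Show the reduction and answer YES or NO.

  start: add(mul(add(SSZ, Z), SSSZ), add(add(Z, SZ), SZ))
  →1  add(mul(S(add(SZ, Z)), SSSZ), add(add(Z, SZ), SZ))
  →2  add(add(SSSZ, mul(add(SZ, Z), SSSZ)), add(add(Z, SZ), SZ))
  →3  add(S(add(SSZ, mul(add(SZ, Z), SSSZ))), add(add(Z, SZ), SZ))
  →4  S(add(add(SSZ, mul(add(SZ, Z), SSSZ)), add(add(Z, SZ), SZ)))
  →5  S(add(S(add(SZ, mul(add(SZ, Z), SSSZ))), add(add(Z, SZ), SZ)))
  →6  S(S(add(add(SZ, mul(add(SZ, Z), SSSZ)), add(add(Z, SZ), SZ))))
  →7  S(S(add(S(add(Z, mul(add(SZ, Z), SSSZ))), add(add(Z, SZ), SZ))))
  →8  S(S(S(add(add(Z, mul(add(SZ, Z), SSSZ)), add(add(Z, SZ), SZ)))))
  →9  S(S(S(add(mul(add(SZ, Z), SSSZ), add(add(Z, SZ), SZ)))))
  →10  S(S(S(add(mul(S(add(Z, Z)), SSSZ), add(add(Z, SZ), SZ)))))
  →11  S(S(S(add(add(SSSZ, mul(add(Z, Z), SSSZ)), add(add(Z, SZ), SZ)))))
  →12  S(S(S(add(S(add(SSZ, mul(add(Z, Z), SSSZ))), add(add(Z, SZ), SZ)))))

Answer: NO — after 12 steps the term is S(S(S(add(S(add(SSZ, mul(add(Z, Z), SSSZ))), add(add(Z, SZ), SZ))))), not yet normal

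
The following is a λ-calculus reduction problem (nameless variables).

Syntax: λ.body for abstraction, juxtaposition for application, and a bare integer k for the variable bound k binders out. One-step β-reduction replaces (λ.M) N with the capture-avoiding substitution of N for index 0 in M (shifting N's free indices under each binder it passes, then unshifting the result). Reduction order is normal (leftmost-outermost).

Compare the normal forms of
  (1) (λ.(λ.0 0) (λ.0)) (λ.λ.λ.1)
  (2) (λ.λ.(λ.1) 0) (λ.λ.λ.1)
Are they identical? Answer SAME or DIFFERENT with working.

Answer: SAME — A ⇓ λ.0, B ⇓ λ.0

Derivation:
Term A:
  start: (λ.(λ.0 0) (λ.0)) (λ.λ.λ.1)
  →1  (λ.0 0) (λ.0)
  →2  (λ.0) (λ.0)
  →3  λ.0

Term B:
  start: (λ.λ.(λ.1) 0) (λ.λ.λ.1)
  →1  λ.(λ.1) 0
  →2  λ.0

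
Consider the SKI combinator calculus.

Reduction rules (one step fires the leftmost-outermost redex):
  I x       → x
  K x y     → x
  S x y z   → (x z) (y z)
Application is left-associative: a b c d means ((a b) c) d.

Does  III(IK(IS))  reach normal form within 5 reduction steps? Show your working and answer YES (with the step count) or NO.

  start: III(IK(IS))
  step 1: II(IK(IS))
  step 2: I(IK(IS))
  step 3: IK(IS)
  step 4: K(IS)
  step 5: KS

Answer: YES — reaches normal form KS in 5 ≤ 5 steps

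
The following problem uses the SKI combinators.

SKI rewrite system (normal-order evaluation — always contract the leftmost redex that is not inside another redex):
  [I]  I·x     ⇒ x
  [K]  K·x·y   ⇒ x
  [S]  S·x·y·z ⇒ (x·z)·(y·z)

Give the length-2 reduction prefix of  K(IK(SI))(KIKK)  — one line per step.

  start: K(IK(SI))(KIKK)
  step 1: IK(SI)
  step 2: K(SI)

Answer: after 2 steps: K(SI)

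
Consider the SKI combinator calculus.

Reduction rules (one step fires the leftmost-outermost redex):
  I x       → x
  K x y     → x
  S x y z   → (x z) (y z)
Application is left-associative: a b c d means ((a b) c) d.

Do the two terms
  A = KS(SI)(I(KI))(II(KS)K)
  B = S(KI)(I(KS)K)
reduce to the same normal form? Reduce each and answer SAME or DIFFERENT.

Term A:
  start: KS(SI)(I(KI))(II(KS)K)
  step 1: S(I(KI))(II(KS)K)
  step 2: S(KI)(II(KS)K)
  step 3: S(KI)(I(KS)K)
  step 4: S(KI)(KSK)
  step 5: S(KI)S

Term B:
  start: S(KI)(I(KS)K)
  step 1: S(KI)(KSK)
  step 2: S(KI)S

Answer: SAME — A ⇓ S(KI)S, B ⇓ S(KI)S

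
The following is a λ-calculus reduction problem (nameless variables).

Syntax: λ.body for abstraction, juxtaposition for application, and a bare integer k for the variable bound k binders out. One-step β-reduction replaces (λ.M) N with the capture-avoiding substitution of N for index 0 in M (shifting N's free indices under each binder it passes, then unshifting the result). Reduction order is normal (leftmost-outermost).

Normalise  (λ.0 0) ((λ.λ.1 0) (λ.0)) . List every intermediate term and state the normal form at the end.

Answer: normal form = λ.0  (in 6 steps)

Derivation:
  start: (λ.0 0) ((λ.λ.1 0) (λ.0))
  step 1: (λ.λ.1 0) (λ.0) ((λ.λ.1 0) (λ.0))
  step 2: (λ.(λ.0) 0) ((λ.λ.1 0) (λ.0))
  step 3: (λ.0) ((λ.λ.1 0) (λ.0))
  step 4: (λ.λ.1 0) (λ.0)
  step 5: λ.(λ.0) 0
  step 6: λ.0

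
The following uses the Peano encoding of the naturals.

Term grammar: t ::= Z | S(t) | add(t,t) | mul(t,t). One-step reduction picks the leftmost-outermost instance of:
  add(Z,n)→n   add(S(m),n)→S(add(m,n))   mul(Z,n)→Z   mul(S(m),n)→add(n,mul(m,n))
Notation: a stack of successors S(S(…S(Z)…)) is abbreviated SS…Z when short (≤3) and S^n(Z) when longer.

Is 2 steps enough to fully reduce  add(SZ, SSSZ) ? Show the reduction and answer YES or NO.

  start: add(SZ, SSSZ)
  step 1: S(add(Z, SSSZ))
  step 2: S^4(Z)

Answer: YES — reaches normal form S^4(Z) in 2 ≤ 2 steps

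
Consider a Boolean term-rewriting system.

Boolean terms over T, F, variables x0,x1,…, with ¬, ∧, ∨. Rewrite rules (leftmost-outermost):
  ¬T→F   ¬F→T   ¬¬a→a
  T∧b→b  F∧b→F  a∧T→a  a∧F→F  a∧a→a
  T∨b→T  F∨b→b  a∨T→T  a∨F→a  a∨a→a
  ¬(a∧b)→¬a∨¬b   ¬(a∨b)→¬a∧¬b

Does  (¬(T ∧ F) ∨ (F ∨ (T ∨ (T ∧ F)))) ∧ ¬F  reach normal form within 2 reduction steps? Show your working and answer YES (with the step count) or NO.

  start: (¬(T ∧ F) ∨ (F ∨ (T ∨ (T ∧ F)))) ∧ ¬F
  step 1: ((¬T ∨ ¬F) ∨ (F ∨ (T ∨ (T ∧ F)))) ∧ ¬F
  step 2: ((F ∨ ¬F) ∨ (F ∨ (T ∨ (T ∧ F)))) ∧ ¬F

Answer: NO — after 2 steps the term is ((F ∨ ¬F) ∨ (F ∨ (T ∨ (T ∧ F)))) ∧ ¬F, not yet normal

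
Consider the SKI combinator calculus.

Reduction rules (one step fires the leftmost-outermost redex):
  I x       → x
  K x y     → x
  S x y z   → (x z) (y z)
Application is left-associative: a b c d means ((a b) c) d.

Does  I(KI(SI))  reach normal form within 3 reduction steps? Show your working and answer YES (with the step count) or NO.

Answer: YES — reaches normal form I in 2 ≤ 3 steps

Reduction:
  start: I(KI(SI))
  [1] KI(SI)
  [2] I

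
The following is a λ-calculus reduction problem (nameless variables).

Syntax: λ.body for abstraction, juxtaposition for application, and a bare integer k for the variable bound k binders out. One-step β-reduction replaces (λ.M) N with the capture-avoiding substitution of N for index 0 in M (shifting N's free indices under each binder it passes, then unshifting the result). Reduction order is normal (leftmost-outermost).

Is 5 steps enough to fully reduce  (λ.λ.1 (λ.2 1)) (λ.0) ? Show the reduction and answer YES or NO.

  start: (λ.λ.1 (λ.2 1)) (λ.0)
  step 1: λ.(λ.0) (λ.(λ.0) 1)
  step 2: λ.λ.(λ.0) 1
  step 3: λ.λ.1

Answer: YES — reaches normal form λ.λ.1 in 3 ≤ 5 steps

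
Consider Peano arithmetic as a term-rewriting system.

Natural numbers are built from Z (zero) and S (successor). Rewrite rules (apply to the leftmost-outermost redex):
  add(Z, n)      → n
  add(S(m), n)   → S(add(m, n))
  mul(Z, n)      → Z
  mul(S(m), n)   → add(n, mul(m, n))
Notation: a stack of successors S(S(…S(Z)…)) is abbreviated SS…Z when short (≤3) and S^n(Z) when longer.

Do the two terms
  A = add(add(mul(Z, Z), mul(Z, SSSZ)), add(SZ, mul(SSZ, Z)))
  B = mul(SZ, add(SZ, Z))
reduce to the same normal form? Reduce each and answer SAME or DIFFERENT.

Answer: SAME — A ⇓ SZ, B ⇓ SZ

Working:
Term A:
  start: add(add(mul(Z, Z), mul(Z, SSSZ)), add(SZ, mul(SSZ, Z)))
  [1] add(add(Z, mul(Z, SSSZ)), add(SZ, mul(SSZ, Z)))
  [2] add(mul(Z, SSSZ), add(SZ, mul(SSZ, Z)))
  [3] add(Z, add(SZ, mul(SSZ, Z)))
  [4] add(SZ, mul(SSZ, Z))
  [5] S(add(Z, mul(SSZ, Z)))
  [6] S(mul(SSZ, Z))
  [7] S(add(Z, mul(SZ, Z)))
  [8] S(mul(SZ, Z))
  [9] S(add(Z, mul(Z, Z)))
  [10] S(mul(Z, Z))
  [11] SZ

Term B:
  start: mul(SZ, add(SZ, Z))
  [1] add(add(SZ, Z), mul(Z, add(SZ, Z)))
  [2] add(S(add(Z, Z)), mul(Z, add(SZ, Z)))
  [3] S(add(add(Z, Z), mul(Z, add(SZ, Z))))
  [4] S(add(Z, mul(Z, add(SZ, Z))))
  [5] S(mul(Z, add(SZ, Z)))
  [6] SZ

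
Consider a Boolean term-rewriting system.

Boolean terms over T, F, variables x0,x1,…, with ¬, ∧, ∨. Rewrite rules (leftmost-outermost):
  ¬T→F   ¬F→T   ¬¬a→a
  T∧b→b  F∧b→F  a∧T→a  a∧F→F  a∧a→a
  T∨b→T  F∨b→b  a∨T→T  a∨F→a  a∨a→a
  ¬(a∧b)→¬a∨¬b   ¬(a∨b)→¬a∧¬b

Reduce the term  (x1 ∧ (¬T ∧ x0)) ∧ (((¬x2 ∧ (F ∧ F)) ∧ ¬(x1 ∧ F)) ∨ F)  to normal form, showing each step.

  start: (x1 ∧ (¬T ∧ x0)) ∧ (((¬x2 ∧ (F ∧ F)) ∧ ¬(x1 ∧ F)) ∨ F)
  [1] (x1 ∧ (F ∧ x0)) ∧ (((¬x2 ∧ (F ∧ F)) ∧ ¬(x1 ∧ F)) ∨ F)
  [2] (x1 ∧ F) ∧ (((¬x2 ∧ (F ∧ F)) ∧ ¬(x1 ∧ F)) ∨ F)
  [3] F ∧ (((¬x2 ∧ (F ∧ F)) ∧ ¬(x1 ∧ F)) ∨ F)
  [4] F

Answer: normal form = F  (in 4 steps)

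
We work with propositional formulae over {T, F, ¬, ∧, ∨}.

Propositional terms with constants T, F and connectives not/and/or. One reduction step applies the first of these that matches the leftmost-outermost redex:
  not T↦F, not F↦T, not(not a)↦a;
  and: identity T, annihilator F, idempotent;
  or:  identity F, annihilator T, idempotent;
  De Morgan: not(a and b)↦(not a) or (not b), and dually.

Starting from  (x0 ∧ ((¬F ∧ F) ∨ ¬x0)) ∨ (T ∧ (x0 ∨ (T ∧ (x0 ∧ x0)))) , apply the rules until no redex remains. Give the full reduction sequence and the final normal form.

  start: (x0 ∧ ((¬F ∧ F) ∨ ¬x0)) ∨ (T ∧ (x0 ∨ (T ∧ (x0 ∧ x0))))
  [1] (x0 ∧ (F ∨ ¬x0)) ∨ (T ∧ (x0 ∨ (T ∧ (x0 ∧ x0))))
  [2] (x0 ∧ ¬x0) ∨ (T ∧ (x0 ∨ (T ∧ (x0 ∧ x0))))
  [3] (x0 ∧ ¬x0) ∨ (x0 ∨ (T ∧ (x0 ∧ x0)))
  [4] (x0 ∧ ¬x0) ∨ (x0 ∨ (x0 ∧ x0))
  [5] (x0 ∧ ¬x0) ∨ (x0 ∨ x0)
  [6] (x0 ∧ ¬x0) ∨ x0

Answer: normal form = (x0 ∧ ¬x0) ∨ x0  (in 6 steps)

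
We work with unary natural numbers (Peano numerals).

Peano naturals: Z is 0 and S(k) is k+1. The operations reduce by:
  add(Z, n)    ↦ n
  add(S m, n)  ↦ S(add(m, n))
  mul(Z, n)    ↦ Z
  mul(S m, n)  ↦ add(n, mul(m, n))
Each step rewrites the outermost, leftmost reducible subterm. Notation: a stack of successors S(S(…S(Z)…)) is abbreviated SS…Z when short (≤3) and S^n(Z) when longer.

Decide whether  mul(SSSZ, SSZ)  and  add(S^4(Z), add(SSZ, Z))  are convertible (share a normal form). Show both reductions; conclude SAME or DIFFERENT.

Answer: SAME — A ⇓ S^6(Z), B ⇓ S^6(Z)

Reduction:
Term A:
  start: mul(SSSZ, SSZ)
  step 1: add(SSZ, mul(SSZ, SSZ))
  step 2: S(add(SZ, mul(SSZ, SSZ)))
  step 3: S(S(add(Z, mul(SSZ, SSZ))))
  step 4: S(S(mul(SSZ, SSZ)))
  step 5: S(S(add(SSZ, mul(SZ, SSZ))))
  step 6: S(S(S(add(SZ, mul(SZ, SSZ)))))
  step 7: S(S(S(S(add(Z, mul(SZ, SSZ))))))
  step 8: S(S(S(S(mul(SZ, SSZ)))))
  step 9: S(S(S(S(add(SSZ, mul(Z, SSZ))))))
  step 10: S(S(S(S(S(add(SZ, mul(Z, SSZ)))))))
  step 11: S(S(S(S(S(S(add(Z, mul(Z, SSZ))))))))
  step 12: S(S(S(S(S(S(mul(Z, SSZ)))))))
  step 13: S^6(Z)

Term B:
  start: add(S^4(Z), add(SSZ, Z))
  step 1: S(add(SSSZ, add(SSZ, Z)))
  step 2: S(S(add(SSZ, add(SSZ, Z))))
  step 3: S(S(S(add(SZ, add(SSZ, Z)))))
  step 4: S(S(S(S(add(Z, add(SSZ, Z))))))
  step 5: S(S(S(S(add(SSZ, Z)))))
  step 6: S(S(S(S(S(add(SZ, Z))))))
  step 7: S(S(S(S(S(S(add(Z, Z)))))))
  step 8: S^6(Z)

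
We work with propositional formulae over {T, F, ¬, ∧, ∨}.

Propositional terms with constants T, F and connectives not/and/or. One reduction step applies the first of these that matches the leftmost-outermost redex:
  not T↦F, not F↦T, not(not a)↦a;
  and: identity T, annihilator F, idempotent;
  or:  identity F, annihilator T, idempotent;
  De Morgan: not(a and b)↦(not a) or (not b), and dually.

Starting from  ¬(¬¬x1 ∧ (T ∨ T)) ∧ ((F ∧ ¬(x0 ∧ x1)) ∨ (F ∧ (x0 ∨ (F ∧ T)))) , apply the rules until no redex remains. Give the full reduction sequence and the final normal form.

Answer: normal form = F  (in 10 steps)

Reduction:
  start: ¬(¬¬x1 ∧ (T ∨ T)) ∧ ((F ∧ ¬(x0 ∧ x1)) ∨ (F ∧ (x0 ∨ (F ∧ T))))
  step 1: (¬¬¬x1 ∨ ¬(T ∨ T)) ∧ ((F ∧ ¬(x0 ∧ x1)) ∨ (F ∧ (x0 ∨ (F ∧ T))))
  step 2: (¬x1 ∨ ¬(T ∨ T)) ∧ ((F ∧ ¬(x0 ∧ x1)) ∨ (F ∧ (x0 ∨ (F ∧ T))))
  step 3: (¬x1 ∨ (¬T ∧ ¬T)) ∧ ((F ∧ ¬(x0 ∧ x1)) ∨ (F ∧ (x0 ∨ (F ∧ T))))
  step 4: (¬x1 ∨ ¬T) ∧ ((F ∧ ¬(x0 ∧ x1)) ∨ (F ∧ (x0 ∨ (F ∧ T))))
  step 5: (¬x1 ∨ F) ∧ ((F ∧ ¬(x0 ∧ x1)) ∨ (F ∧ (x0 ∨ (F ∧ T))))
  step 6: ¬x1 ∧ ((F ∧ ¬(x0 ∧ x1)) ∨ (F ∧ (x0 ∨ (F ∧ T))))
  step 7: ¬x1 ∧ (F ∨ (F ∧ (x0 ∨ (F ∧ T))))
  step 8: ¬x1 ∧ (F ∧ (x0 ∨ (F ∧ T)))
  step 9: ¬x1 ∧ F
  step 10: F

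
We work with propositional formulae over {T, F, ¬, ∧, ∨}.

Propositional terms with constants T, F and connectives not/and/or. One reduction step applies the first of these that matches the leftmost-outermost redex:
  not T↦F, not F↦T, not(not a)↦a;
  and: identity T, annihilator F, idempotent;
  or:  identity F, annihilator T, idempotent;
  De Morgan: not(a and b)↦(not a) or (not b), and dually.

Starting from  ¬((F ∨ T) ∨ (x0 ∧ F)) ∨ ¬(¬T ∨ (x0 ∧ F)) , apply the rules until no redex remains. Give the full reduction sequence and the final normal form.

  start: ¬((F ∨ T) ∨ (x0 ∧ F)) ∨ ¬(¬T ∨ (x0 ∧ F))
  step 1: (¬(F ∨ T) ∧ ¬(x0 ∧ F)) ∨ ¬(¬T ∨ (x0 ∧ F))
  step 2: ((¬F ∧ ¬T) ∧ ¬(x0 ∧ F)) ∨ ¬(¬T ∨ (x0 ∧ F))
  step 3: ((T ∧ ¬T) ∧ ¬(x0 ∧ F)) ∨ ¬(¬T ∨ (x0 ∧ F))
  step 4: (¬T ∧ ¬(x0 ∧ F)) ∨ ¬(¬T ∨ (x0 ∧ F))
  step 5: (F ∧ ¬(x0 ∧ F)) ∨ ¬(¬T ∨ (x0 ∧ F))
  step 6: F ∨ ¬(¬T ∨ (x0 ∧ F))
  step 7: ¬(¬T ∨ (x0 ∧ F))
  step 8: ¬¬T ∧ ¬(x0 ∧ F)
  step 9: T ∧ ¬(x0 ∧ F)
  step 10: ¬(x0 ∧ F)
  step 11: ¬x0 ∨ ¬F
  step 12: ¬x0 ∨ T
  step 13: T

Answer: normal form = T  (in 13 steps)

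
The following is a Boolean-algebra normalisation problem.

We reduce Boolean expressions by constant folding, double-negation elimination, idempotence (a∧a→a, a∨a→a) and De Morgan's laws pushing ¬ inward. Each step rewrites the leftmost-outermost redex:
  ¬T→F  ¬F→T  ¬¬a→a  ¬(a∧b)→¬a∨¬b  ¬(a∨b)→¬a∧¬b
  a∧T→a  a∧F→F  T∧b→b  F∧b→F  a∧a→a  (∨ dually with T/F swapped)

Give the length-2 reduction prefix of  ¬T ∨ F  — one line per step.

  start: ¬T ∨ F
  [1] ¬T
  [2] F

Answer: after 2 steps: F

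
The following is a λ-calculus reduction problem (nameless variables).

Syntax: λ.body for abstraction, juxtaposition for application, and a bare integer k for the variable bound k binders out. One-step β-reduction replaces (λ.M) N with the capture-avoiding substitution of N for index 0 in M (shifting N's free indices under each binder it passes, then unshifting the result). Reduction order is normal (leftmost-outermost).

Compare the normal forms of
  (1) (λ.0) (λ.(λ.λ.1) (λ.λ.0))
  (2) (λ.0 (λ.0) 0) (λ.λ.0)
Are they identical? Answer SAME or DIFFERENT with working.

Term A:
  start: (λ.0) (λ.(λ.λ.1) (λ.λ.0))
  [1] λ.(λ.λ.1) (λ.λ.0)
  [2] λ.λ.λ.λ.0

Term B:
  start: (λ.0 (λ.0) 0) (λ.λ.0)
  [1] (λ.λ.0) (λ.0) (λ.λ.0)
  [2] (λ.0) (λ.λ.0)
  [3] λ.λ.0

Answer: DIFFERENT — A ⇓ λ.λ.λ.λ.0, B ⇓ λ.λ.0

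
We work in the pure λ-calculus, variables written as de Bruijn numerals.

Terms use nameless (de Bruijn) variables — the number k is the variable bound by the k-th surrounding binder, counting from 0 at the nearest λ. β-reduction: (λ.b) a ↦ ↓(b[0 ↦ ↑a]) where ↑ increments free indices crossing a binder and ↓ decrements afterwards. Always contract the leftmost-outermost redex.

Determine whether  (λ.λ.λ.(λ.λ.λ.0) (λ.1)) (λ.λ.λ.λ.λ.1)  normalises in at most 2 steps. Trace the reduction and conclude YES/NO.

  start: (λ.λ.λ.(λ.λ.λ.0) (λ.1)) (λ.λ.λ.λ.λ.1)
  [1] λ.λ.(λ.λ.λ.0) (λ.1)
  [2] λ.λ.λ.λ.0

Answer: YES — reaches normal form λ.λ.λ.λ.0 in 2 ≤ 2 steps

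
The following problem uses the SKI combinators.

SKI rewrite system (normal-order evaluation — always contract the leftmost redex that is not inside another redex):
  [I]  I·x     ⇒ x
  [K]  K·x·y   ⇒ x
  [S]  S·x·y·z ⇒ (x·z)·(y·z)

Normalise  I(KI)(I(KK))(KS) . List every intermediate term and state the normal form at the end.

  start: I(KI)(I(KK))(KS)
  →1  KI(I(KK))(KS)
  →2  I(KS)
  →3  KS

Answer: normal form = KS  (in 3 steps)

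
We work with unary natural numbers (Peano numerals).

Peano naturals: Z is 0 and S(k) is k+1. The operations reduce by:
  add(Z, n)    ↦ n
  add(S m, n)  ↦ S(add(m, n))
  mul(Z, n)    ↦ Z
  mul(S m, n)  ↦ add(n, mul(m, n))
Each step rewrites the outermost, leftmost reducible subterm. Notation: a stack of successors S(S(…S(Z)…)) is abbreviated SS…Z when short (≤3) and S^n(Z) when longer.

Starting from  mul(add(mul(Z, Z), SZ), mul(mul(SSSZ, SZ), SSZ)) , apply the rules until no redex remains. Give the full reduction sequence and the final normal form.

Answer: normal form = S^6(Z)  (in 34 steps)

Reduction:
  start: mul(add(mul(Z, Z), SZ), mul(mul(SSSZ, SZ), SSZ))
  [1] mul(add(Z, SZ), mul(mul(SSSZ, SZ), SSZ))
  [2] mul(SZ, mul(mul(SSSZ, SZ), SSZ))
  [3] add(mul(mul(SSSZ, SZ), SSZ), mul(Z, mul(mul(SSSZ, SZ), SSZ)))
  [4] add(mul(add(SZ, mul(SSZ, SZ)), SSZ), mul(Z, mul(mul(SSSZ, SZ), SSZ)))
  [5] add(mul(S(add(Z, mul(SSZ, SZ))), SSZ), mul(Z, mul(mul(SSSZ, SZ), SSZ)))
  [6] add(add(SSZ, mul(add(Z, mul(SSZ, SZ)), SSZ)), mul(Z, mul(mul(SSSZ, SZ), SSZ)))
  [7] add(S(add(SZ, mul(add(Z, mul(SSZ, SZ)), SSZ))), mul(Z, mul(mul(SSSZ, SZ), SSZ)))
  [8] S(add(add(SZ, mul(add(Z, mul(SSZ, SZ)), SSZ)), mul(Z, mul(mul(SSSZ, SZ), SSZ))))
  [9] S(add(S(add(Z, mul(add(Z, mul(SSZ, SZ)), SSZ))), mul(Z, mul(mul(SSSZ, SZ), SSZ))))
  [10] S(S(add(add(Z, mul(add(Z, mul(SSZ, SZ)), SSZ)), mul(Z, mul(mul(SSSZ, SZ), SSZ)))))
  [11] S(S(add(mul(add(Z, mul(SSZ, SZ)), SSZ), mul(Z, mul(mul(SSSZ, SZ), SSZ)))))
  [12] S(S(add(mul(mul(SSZ, SZ), SSZ), mul(Z, mul(mul(SSSZ, SZ), SSZ)))))
  [13] S(S(add(mul(add(SZ, mul(SZ, SZ)), SSZ), mul(Z, mul(mul(SSSZ, SZ), SSZ)))))
  [14] S(S(add(mul(S(add(Z, mul(SZ, SZ))), SSZ), mul(Z, mul(mul(SSSZ, SZ), SSZ)))))
  [15] S(S(add(add(SSZ, mul(add(Z, mul(SZ, SZ)), SSZ)), mul(Z, mul(mul(SSSZ, SZ), SSZ)))))
  [16] S(S(add(S(add(SZ, mul(add(Z, mul(SZ, SZ)), SSZ))), mul(Z, mul(mul(SSSZ, SZ), SSZ)))))
  [17] S(S(S(add(add(SZ, mul(add(Z, mul(SZ, SZ)), SSZ)), mul(Z, mul(mul(SSSZ, SZ), SSZ))))))
  [18] S(S(S(add(S(add(Z, mul(add(Z, mul(SZ, SZ)), SSZ))), mul(Z, mul(mul(SSSZ, SZ), SSZ))))))
  [19] S(S(S(S(add(add(Z, mul(add(Z, mul(SZ, SZ)), SSZ)), mul(Z, mul(mul(SSSZ, SZ), SSZ)))))))
  [20] S(S(S(S(add(mul(add(Z, mul(SZ, SZ)), SSZ), mul(Z, mul(mul(SSSZ, SZ), SSZ)))))))
  [21] S(S(S(S(add(mul(mul(SZ, SZ), SSZ), mul(Z, mul(mul(SSSZ, SZ), SSZ)))))))
  [22] S(S(S(S(add(mul(add(SZ, mul(Z, SZ)), SSZ), mul(Z, mul(mul(SSSZ, SZ), SSZ)))))))
  [23] S(S(S(S(add(mul(S(add(Z, mul(Z, SZ))), SSZ), mul(Z, mul(mul(SSSZ, SZ), SSZ)))))))
  [24] S(S(S(S(add(add(SSZ, mul(add(Z, mul(Z, SZ)), SSZ)), mul(Z, mul(mul(SSSZ, SZ), SSZ)))))))
  [25] S(S(S(S(add(S(add(SZ, mul(add(Z, mul(Z, SZ)), SSZ))), mul(Z, mul(mul(SSSZ, SZ), SSZ)))))))
  [26] S(S(S(S(S(add(add(SZ, mul(add(Z, mul(Z, SZ)), SSZ)), mul(Z, mul(mul(SSSZ, SZ), SSZ))))))))
  [27] S(S(S(S(S(add(S(add(Z, mul(add(Z, mul(Z, SZ)), SSZ))), mul(Z, mul(mul(SSSZ, SZ), SSZ))))))))
  [28] S(S(S(S(S(S(add(add(Z, mul(add(Z, mul(Z, SZ)), SSZ)), mul(Z, mul(mul(SSSZ, SZ), SSZ)))))))))
  [29] S(S(S(S(S(S(add(mul(add(Z, mul(Z, SZ)), SSZ), mul(Z, mul(mul(SSSZ, SZ), SSZ)))))))))
  [30] S(S(S(S(S(S(add(mul(mul(Z, SZ), SSZ), mul(Z, mul(mul(SSSZ, SZ), SSZ)))))))))
  [31] S(S(S(S(S(S(add(mul(Z, SSZ), mul(Z, mul(mul(SSSZ, SZ), SSZ)))))))))
  [32] S(S(S(S(S(S(add(Z, mul(Z, mul(mul(SSSZ, SZ), SSZ)))))))))
  [33] S(S(S(S(S(S(mul(Z, mul(mul(SSSZ, SZ), SSZ))))))))
  [34] S^6(Z)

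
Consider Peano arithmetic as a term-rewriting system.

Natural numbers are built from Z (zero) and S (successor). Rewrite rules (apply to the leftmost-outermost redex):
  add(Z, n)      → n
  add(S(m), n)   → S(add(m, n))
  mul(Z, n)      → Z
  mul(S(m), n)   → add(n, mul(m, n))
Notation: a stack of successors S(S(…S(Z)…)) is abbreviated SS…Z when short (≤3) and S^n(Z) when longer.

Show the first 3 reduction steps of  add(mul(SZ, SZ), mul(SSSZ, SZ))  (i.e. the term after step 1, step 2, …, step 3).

  start: add(mul(SZ, SZ), mul(SSSZ, SZ))
  step 1: add(add(SZ, mul(Z, SZ)), mul(SSSZ, SZ))
  step 2: add(S(add(Z, mul(Z, SZ))), mul(SSSZ, SZ))
  step 3: S(add(add(Z, mul(Z, SZ)), mul(SSSZ, SZ)))

Answer: after 3 steps: S(add(add(Z, mul(Z, SZ)), mul(SSSZ, SZ)))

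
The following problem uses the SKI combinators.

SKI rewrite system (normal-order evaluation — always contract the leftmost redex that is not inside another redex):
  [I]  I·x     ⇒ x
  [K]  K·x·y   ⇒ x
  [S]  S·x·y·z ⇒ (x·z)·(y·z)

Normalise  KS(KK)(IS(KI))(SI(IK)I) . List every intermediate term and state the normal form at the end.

  start: KS(KK)(IS(KI))(SI(IK)I)
  [1] S(IS(KI))(SI(IK)I)
  [2] S(S(KI))(SI(IK)I)
  [3] S(S(KI))(II(IKI))
  [4] S(S(KI))(I(IKI))
  [5] S(S(KI))(IKI)
  [6] S(S(KI))(KI)

Answer: normal form = S(S(KI))(KI)  (in 6 steps)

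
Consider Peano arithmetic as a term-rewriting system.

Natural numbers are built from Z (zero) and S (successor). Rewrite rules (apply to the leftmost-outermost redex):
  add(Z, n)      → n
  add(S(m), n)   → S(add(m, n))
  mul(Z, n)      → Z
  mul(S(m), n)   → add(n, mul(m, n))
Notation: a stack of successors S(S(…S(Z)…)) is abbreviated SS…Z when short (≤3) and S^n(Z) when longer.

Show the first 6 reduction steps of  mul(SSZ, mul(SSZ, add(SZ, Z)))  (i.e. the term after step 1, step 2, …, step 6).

Answer: after 6 steps: S(add(add(Z, mul(SZ, add(SZ, Z))), mul(SZ, mul(SSZ, add(SZ, Z)))))

Reduction:
  start: mul(SSZ, mul(SSZ, add(SZ, Z)))
  step 1: add(mul(SSZ, add(SZ, Z)), mul(SZ, mul(SSZ, add(SZ, Z))))
  step 2: add(add(add(SZ, Z), mul(SZ, add(SZ, Z))), mul(SZ, mul(SSZ, add(SZ, Z))))
  step 3: add(add(S(add(Z, Z)), mul(SZ, add(SZ, Z))), mul(SZ, mul(SSZ, add(SZ, Z))))
  step 4: add(S(add(add(Z, Z), mul(SZ, add(SZ, Z)))), mul(SZ, mul(SSZ, add(SZ, Z))))
  step 5: S(add(add(add(Z, Z), mul(SZ, add(SZ, Z))), mul(SZ, mul(SSZ, add(SZ, Z)))))
  step 6: S(add(add(Z, mul(SZ, add(SZ, Z))), mul(SZ, mul(SSZ, add(SZ, Z)))))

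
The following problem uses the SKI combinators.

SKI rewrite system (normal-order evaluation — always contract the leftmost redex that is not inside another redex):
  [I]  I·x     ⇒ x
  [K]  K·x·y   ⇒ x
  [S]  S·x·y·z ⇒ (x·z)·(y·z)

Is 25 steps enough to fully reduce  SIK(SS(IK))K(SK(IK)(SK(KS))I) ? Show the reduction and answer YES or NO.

  start: SIK(SS(IK))K(SK(IK)(SK(KS))I)
  step 1: I(SS(IK))(K(SS(IK)))K(SK(IK)(SK(KS))I)
  step 2: SS(IK)(K(SS(IK)))K(SK(IK)(SK(KS))I)
  step 3: S(K(SS(IK)))(IK(K(SS(IK))))K(SK(IK)(SK(KS))I)
  step 4: K(SS(IK))K(IK(K(SS(IK)))K)(SK(IK)(SK(KS))I)
  step 5: SS(IK)(IK(K(SS(IK)))K)(SK(IK)(SK(KS))I)
  step 6: S(IK(K(SS(IK)))K)(IK(IK(K(SS(IK)))K))(SK(IK)(SK(KS))I)
  step 7: IK(K(SS(IK)))K(SK(IK)(SK(KS))I)(IK(IK(K(SS(IK)))K)(SK(IK)(SK(KS))I))
  step 8: K(K(SS(IK)))K(SK(IK)(SK(KS))I)(IK(IK(K(SS(IK)))K)(SK(IK)(SK(KS))I))
  step 9: K(SS(IK))(SK(IK)(SK(KS))I)(IK(IK(K(SS(IK)))K)(SK(IK)(SK(KS))I))
  step 10: SS(IK)(IK(IK(K(SS(IK)))K)(SK(IK)(SK(KS))I))
  step 11: S(IK(IK(K(SS(IK)))K)(SK(IK)(SK(KS))I))(IK(IK(IK(K(SS(IK)))K)(SK(IK)(SK(KS))I)))
  step 12: S(K(IK(K(SS(IK)))K)(SK(IK)(SK(KS))I))(IK(IK(IK(K(SS(IK)))K)(SK(IK)(SK(KS))I)))
  step 13: S(IK(K(SS(IK)))K)(IK(IK(IK(K(SS(IK)))K)(SK(IK)(SK(KS))I)))
  step 14: S(K(K(SS(IK)))K)(IK(IK(IK(K(SS(IK)))K)(SK(IK)(SK(KS))I)))
  step 15: S(K(SS(IK)))(IK(IK(IK(K(SS(IK)))K)(SK(IK)(SK(KS))I)))
  step 16: S(K(SSK))(IK(IK(IK(K(SS(IK)))K)(SK(IK)(SK(KS))I)))
  step 17: S(K(SSK))(K(IK(IK(K(SS(IK)))K)(SK(IK)(SK(KS))I)))
  step 18: S(K(SSK))(K(K(IK(K(SS(IK)))K)(SK(IK)(SK(KS))I)))
  step 19: S(K(SSK))(K(IK(K(SS(IK)))K))
  step 20: S(K(SSK))(K(K(K(SS(IK)))K))
  step 21: S(K(SSK))(K(K(SS(IK))))
  step 22: S(K(SSK))(K(K(SSK)))

Answer: YES — reaches normal form S(K(SSK))(K(K(SSK))) in 22 ≤ 25 steps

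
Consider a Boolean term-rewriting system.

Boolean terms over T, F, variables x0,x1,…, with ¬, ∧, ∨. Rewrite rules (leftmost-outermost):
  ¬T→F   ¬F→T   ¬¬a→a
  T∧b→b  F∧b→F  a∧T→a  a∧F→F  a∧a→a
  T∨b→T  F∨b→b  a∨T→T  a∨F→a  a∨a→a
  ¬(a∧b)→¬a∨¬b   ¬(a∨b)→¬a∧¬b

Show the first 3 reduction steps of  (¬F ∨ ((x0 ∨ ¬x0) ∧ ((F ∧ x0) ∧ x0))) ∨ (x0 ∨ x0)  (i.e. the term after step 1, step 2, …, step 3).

  start: (¬F ∨ ((x0 ∨ ¬x0) ∧ ((F ∧ x0) ∧ x0))) ∨ (x0 ∨ x0)
  [1] (T ∨ ((x0 ∨ ¬x0) ∧ ((F ∧ x0) ∧ x0))) ∨ (x0 ∨ x0)
  [2] T ∨ (x0 ∨ x0)
  [3] T

Answer: after 3 steps: T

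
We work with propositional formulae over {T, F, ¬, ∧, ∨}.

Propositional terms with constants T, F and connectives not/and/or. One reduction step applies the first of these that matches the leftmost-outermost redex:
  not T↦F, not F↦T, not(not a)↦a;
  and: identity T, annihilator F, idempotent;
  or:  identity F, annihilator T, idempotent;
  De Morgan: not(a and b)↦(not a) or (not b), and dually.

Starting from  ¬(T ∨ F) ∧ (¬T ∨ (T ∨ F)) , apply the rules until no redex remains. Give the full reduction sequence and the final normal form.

  start: ¬(T ∨ F) ∧ (¬T ∨ (T ∨ F))
  step 1: (¬T ∧ ¬F) ∧ (¬T ∨ (T ∨ F))
  step 2: (F ∧ ¬F) ∧ (¬T ∨ (T ∨ F))
  step 3: F ∧ (¬T ∨ (T ∨ F))
  step 4: F

Answer: normal form = F  (in 4 steps)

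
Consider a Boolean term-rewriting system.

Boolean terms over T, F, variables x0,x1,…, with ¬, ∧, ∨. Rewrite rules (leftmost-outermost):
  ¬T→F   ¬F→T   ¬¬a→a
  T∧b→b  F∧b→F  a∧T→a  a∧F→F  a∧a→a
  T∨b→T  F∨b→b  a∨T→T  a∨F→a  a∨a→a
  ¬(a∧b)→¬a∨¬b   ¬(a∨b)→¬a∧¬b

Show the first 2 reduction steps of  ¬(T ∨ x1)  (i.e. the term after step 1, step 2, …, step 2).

  start: ¬(T ∨ x1)
  [1] ¬T ∧ ¬x1
  [2] F ∧ ¬x1

Answer: after 2 steps: F ∧ ¬x1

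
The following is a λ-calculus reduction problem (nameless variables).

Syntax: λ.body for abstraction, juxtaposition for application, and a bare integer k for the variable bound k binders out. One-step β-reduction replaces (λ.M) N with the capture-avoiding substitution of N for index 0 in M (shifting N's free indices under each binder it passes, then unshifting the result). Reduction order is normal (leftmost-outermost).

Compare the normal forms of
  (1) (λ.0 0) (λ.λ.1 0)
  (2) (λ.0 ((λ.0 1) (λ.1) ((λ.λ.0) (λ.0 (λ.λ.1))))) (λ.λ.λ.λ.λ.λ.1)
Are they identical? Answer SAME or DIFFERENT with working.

Term A:
  start: (λ.0 0) (λ.λ.1 0)
  →1  (λ.λ.1 0) (λ.λ.1 0)
  →2  λ.(λ.λ.1 0) 0
  →3  λ.λ.1 0

Term B:
  start: (λ.0 ((λ.0 1) (λ.1) ((λ.λ.0) (λ.0 (λ.λ.1))))) (λ.λ.λ.λ.λ.λ.1)
  →1  (λ.λ.λ.λ.λ.λ.1) ((λ.0 (λ.λ.λ.λ.λ.λ.1)) (λ.λ.λ.λ.λ.λ.λ.1) ((λ.λ.0) (λ.0 (λ.λ.1))))
  →2  λ.λ.λ.λ.λ.1

Answer: DIFFERENT — A ⇓ λ.λ.1 0, B ⇓ λ.λ.λ.λ.λ.1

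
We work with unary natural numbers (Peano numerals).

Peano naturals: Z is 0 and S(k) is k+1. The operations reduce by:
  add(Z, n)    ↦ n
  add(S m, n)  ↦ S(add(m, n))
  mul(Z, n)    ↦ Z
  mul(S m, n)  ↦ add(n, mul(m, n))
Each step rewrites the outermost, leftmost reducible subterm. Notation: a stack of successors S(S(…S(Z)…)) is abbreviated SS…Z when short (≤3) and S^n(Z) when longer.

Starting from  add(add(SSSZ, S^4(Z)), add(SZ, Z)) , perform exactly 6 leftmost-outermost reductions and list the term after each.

Answer: after 6 steps: S(S(S(add(add(Z, S^4(Z)), add(SZ, Z)))))

Reduction:
  start: add(add(SSSZ, S^4(Z)), add(SZ, Z))
  step 1: add(S(add(SSZ, S^4(Z))), add(SZ, Z))
  step 2: S(add(add(SSZ, S^4(Z)), add(SZ, Z)))
  step 3: S(add(S(add(SZ, S^4(Z))), add(SZ, Z)))
  step 4: S(S(add(add(SZ, S^4(Z)), add(SZ, Z))))
  step 5: S(S(add(S(add(Z, S^4(Z))), add(SZ, Z))))
  step 6: S(S(S(add(add(Z, S^4(Z)), add(SZ, Z)))))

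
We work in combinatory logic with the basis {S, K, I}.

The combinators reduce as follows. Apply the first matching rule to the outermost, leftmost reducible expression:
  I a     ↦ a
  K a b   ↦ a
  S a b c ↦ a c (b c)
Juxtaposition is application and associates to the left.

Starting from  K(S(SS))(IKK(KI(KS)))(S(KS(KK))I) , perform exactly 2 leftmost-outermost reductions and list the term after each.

Answer: after 2 steps: S(SS)(SSI)

Working:
  start: K(S(SS))(IKK(KI(KS)))(S(KS(KK))I)
  step 1: S(SS)(S(KS(KK))I)
  step 2: S(SS)(SSI)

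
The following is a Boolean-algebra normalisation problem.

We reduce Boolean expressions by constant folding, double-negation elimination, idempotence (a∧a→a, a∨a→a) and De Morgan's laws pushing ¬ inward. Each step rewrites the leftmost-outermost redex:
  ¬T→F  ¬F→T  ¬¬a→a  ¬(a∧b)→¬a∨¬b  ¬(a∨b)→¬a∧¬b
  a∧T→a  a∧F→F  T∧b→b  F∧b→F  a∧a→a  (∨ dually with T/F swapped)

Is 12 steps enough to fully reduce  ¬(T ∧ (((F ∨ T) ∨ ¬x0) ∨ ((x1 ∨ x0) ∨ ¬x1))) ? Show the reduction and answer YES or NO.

  start: ¬(T ∧ (((F ∨ T) ∨ ¬x0) ∨ ((x1 ∨ x0) ∨ ¬x1)))
  →1  ¬T ∨ ¬(((F ∨ T) ∨ ¬x0) ∨ ((x1 ∨ x0) ∨ ¬x1))
  →2  F ∨ ¬(((F ∨ T) ∨ ¬x0) ∨ ((x1 ∨ x0) ∨ ¬x1))
  →3  ¬(((F ∨ T) ∨ ¬x0) ∨ ((x1 ∨ x0) ∨ ¬x1))
  →4  ¬((F ∨ T) ∨ ¬x0) ∧ ¬((x1 ∨ x0) ∨ ¬x1)
  →5  (¬(F ∨ T) ∧ ¬¬x0) ∧ ¬((x1 ∨ x0) ∨ ¬x1)
  →6  ((¬F ∧ ¬T) ∧ ¬¬x0) ∧ ¬((x1 ∨ x0) ∨ ¬x1)
  →7  ((T ∧ ¬T) ∧ ¬¬x0) ∧ ¬((x1 ∨ x0) ∨ ¬x1)
  →8  (¬T ∧ ¬¬x0) ∧ ¬((x1 ∨ x0) ∨ ¬x1)
  →9  (F ∧ ¬¬x0) ∧ ¬((x1 ∨ x0) ∨ ¬x1)
  →10  F ∧ ¬((x1 ∨ x0) ∨ ¬x1)
  →11  F

Answer: YES — reaches normal form F in 11 ≤ 12 steps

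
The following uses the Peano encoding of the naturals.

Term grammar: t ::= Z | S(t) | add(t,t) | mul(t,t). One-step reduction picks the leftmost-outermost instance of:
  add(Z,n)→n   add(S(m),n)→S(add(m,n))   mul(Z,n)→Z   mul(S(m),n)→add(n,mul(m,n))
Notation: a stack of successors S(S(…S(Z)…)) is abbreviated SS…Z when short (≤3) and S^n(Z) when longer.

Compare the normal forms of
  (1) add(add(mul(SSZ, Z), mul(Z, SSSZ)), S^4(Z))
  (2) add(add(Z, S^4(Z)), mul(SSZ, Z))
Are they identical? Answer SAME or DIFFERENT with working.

Term A:
  start: add(add(mul(SSZ, Z), mul(Z, SSSZ)), S^4(Z))
  [1] add(add(add(Z, mul(SZ, Z)), mul(Z, SSSZ)), S^4(Z))
  [2] add(add(mul(SZ, Z), mul(Z, SSSZ)), S^4(Z))
  [3] add(add(add(Z, mul(Z, Z)), mul(Z, SSSZ)), S^4(Z))
  [4] add(add(mul(Z, Z), mul(Z, SSSZ)), S^4(Z))
  [5] add(add(Z, mul(Z, SSSZ)), S^4(Z))
  [6] add(mul(Z, SSSZ), S^4(Z))
  [7] add(Z, S^4(Z))
  [8] S^4(Z)

Term B:
  start: add(add(Z, S^4(Z)), mul(SSZ, Z))
  [1] add(S^4(Z), mul(SSZ, Z))
  [2] S(add(SSSZ, mul(SSZ, Z)))
  [3] S(S(add(SSZ, mul(SSZ, Z))))
  [4] S(S(S(add(SZ, mul(SSZ, Z)))))
  [5] S(S(S(S(add(Z, mul(SSZ, Z))))))
  [6] S(S(S(S(mul(SSZ, Z)))))
  [7] S(S(S(S(add(Z, mul(SZ, Z))))))
  [8] S(S(S(S(mul(SZ, Z)))))
  [9] S(S(S(S(add(Z, mul(Z, Z))))))
  [10] S(S(S(S(mul(Z, Z)))))
  [11] S^4(Z)

Answer: SAME — A ⇓ S^4(Z), B ⇓ S^4(Z)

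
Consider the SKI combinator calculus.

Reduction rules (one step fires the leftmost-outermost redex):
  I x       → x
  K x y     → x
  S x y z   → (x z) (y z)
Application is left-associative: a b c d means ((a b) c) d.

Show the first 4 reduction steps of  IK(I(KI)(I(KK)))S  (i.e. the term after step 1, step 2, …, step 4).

  start: IK(I(KI)(I(KK)))S
  [1] K(I(KI)(I(KK)))S
  [2] I(KI)(I(KK))
  [3] KI(I(KK))
  [4] I

Answer: after 4 steps: I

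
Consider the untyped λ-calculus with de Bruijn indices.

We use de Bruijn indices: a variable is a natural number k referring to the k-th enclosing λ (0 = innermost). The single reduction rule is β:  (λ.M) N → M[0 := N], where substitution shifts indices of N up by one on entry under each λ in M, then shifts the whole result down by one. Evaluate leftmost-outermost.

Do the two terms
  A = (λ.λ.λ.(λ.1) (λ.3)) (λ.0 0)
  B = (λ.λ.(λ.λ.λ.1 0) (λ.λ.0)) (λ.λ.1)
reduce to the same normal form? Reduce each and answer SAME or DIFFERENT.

Answer: DIFFERENT — A ⇓ λ.λ.0, B ⇓ λ.λ.λ.1 0

Working:
Term A:
  start: (λ.λ.λ.(λ.1) (λ.3)) (λ.0 0)
  [1] λ.λ.(λ.1) (λ.λ.0 0)
  [2] λ.λ.0

Term B:
  start: (λ.λ.(λ.λ.λ.1 0) (λ.λ.0)) (λ.λ.1)
  [1] λ.(λ.λ.λ.1 0) (λ.λ.0)
  [2] λ.λ.λ.1 0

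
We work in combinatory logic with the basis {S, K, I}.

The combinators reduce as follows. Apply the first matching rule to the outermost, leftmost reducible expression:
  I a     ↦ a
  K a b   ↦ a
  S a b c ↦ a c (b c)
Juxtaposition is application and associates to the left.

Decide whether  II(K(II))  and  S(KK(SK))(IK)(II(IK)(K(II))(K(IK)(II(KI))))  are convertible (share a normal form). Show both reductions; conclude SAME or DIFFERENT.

Term A:
  start: II(K(II))
  [1] I(K(II))
  [2] K(II)
  [3] KI

Term B:
  start: S(KK(SK))(IK)(II(IK)(K(II))(K(IK)(II(KI))))
  [1] KK(SK)(II(IK)(K(II))(K(IK)(II(KI))))(IK(II(IK)(K(II))(K(IK)(II(KI)))))
  [2] K(II(IK)(K(II))(K(IK)(II(KI))))(IK(II(IK)(K(II))(K(IK)(II(KI)))))
  [3] II(IK)(K(II))(K(IK)(II(KI)))
  [4] I(IK)(K(II))(K(IK)(II(KI)))
  [5] IK(K(II))(K(IK)(II(KI)))
  [6] K(K(II))(K(IK)(II(KI)))
  [7] K(II)
  [8] KI

Answer: SAME — A ⇓ KI, B ⇓ KI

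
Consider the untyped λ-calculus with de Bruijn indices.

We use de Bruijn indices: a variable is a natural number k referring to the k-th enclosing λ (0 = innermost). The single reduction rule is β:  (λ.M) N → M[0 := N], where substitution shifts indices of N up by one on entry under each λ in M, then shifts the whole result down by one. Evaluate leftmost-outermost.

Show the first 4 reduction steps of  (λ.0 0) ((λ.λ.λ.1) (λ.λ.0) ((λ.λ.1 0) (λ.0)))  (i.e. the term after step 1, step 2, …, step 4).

Answer: after 4 steps: (λ.λ.1 0) (λ.0)

Reduction:
  start: (λ.0 0) ((λ.λ.λ.1) (λ.λ.0) ((λ.λ.1 0) (λ.0)))
  step 1: (λ.λ.λ.1) (λ.λ.0) ((λ.λ.1 0) (λ.0)) ((λ.λ.λ.1) (λ.λ.0) ((λ.λ.1 0) (λ.0)))
  step 2: (λ.λ.1) ((λ.λ.1 0) (λ.0)) ((λ.λ.λ.1) (λ.λ.0) ((λ.λ.1 0) (λ.0)))
  step 3: (λ.(λ.λ.1 0) (λ.0)) ((λ.λ.λ.1) (λ.λ.0) ((λ.λ.1 0) (λ.0)))
  step 4: (λ.λ.1 0) (λ.0)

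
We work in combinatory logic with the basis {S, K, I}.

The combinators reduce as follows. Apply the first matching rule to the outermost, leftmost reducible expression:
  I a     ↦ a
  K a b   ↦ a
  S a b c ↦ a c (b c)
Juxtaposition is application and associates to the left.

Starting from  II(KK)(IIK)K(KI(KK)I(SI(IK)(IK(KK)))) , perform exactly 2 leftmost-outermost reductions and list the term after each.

Answer: after 2 steps: KK(IIK)K(KI(KK)I(SI(IK)(IK(KK))))

Working:
  start: II(KK)(IIK)K(KI(KK)I(SI(IK)(IK(KK))))
  [1] I(KK)(IIK)K(KI(KK)I(SI(IK)(IK(KK))))
  [2] KK(IIK)K(KI(KK)I(SI(IK)(IK(KK))))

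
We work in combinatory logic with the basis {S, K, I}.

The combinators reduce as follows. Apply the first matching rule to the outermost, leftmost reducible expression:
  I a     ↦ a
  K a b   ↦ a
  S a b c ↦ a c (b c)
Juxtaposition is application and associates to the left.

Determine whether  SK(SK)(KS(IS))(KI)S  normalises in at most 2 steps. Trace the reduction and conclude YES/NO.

  start: SK(SK)(KS(IS))(KI)S
  [1] K(KS(IS))(SK(KS(IS)))(KI)S
  [2] KS(IS)(KI)S

Answer: NO — after 2 steps the term is KS(IS)(KI)S, not yet normal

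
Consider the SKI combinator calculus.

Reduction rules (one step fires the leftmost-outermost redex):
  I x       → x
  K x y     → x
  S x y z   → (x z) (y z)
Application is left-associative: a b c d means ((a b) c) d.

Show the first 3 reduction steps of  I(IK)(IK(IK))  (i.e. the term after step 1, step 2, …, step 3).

  start: I(IK)(IK(IK))
  [1] IK(IK(IK))
  [2] K(IK(IK))
  [3] K(K(IK))

Answer: after 3 steps: K(K(IK))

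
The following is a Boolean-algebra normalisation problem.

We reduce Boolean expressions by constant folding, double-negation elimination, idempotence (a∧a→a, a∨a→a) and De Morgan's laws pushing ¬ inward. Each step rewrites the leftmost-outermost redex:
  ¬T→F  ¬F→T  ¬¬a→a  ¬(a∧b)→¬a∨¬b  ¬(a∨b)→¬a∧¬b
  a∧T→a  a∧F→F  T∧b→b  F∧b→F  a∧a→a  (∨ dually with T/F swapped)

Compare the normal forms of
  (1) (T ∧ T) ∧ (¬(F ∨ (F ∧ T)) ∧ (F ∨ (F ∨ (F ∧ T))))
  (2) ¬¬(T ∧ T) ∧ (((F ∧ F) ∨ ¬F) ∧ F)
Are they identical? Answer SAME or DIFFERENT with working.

Term A:
  start: (T ∧ T) ∧ (¬(F ∨ (F ∧ T)) ∧ (F ∨ (F ∨ (F ∧ T))))
  →1  T ∧ (¬(F ∨ (F ∧ T)) ∧ (F ∨ (F ∨ (F ∧ T))))
  →2  ¬(F ∨ (F ∧ T)) ∧ (F ∨ (F ∨ (F ∧ T)))
  →3  (¬F ∧ ¬(F ∧ T)) ∧ (F ∨ (F ∨ (F ∧ T)))
  →4  (T ∧ ¬(F ∧ T)) ∧ (F ∨ (F ∨ (F ∧ T)))
  →5  ¬(F ∧ T) ∧ (F ∨ (F ∨ (F ∧ T)))
  →6  (¬F ∨ ¬T) ∧ (F ∨ (F ∨ (F ∧ T)))
  →7  (T ∨ ¬T) ∧ (F ∨ (F ∨ (F ∧ T)))
  →8  T ∧ (F ∨ (F ∨ (F ∧ T)))
  →9  F ∨ (F ∨ (F ∧ T))
  →10  F ∨ (F ∧ T)
  →11  F ∧ T
  →12  F

Term B:
  start: ¬¬(T ∧ T) ∧ (((F ∧ F) ∨ ¬F) ∧ F)
  →1  (T ∧ T) ∧ (((F ∧ F) ∨ ¬F) ∧ F)
  →2  T ∧ (((F ∧ F) ∨ ¬F) ∧ F)
  →3  ((F ∧ F) ∨ ¬F) ∧ F
  →4  F

Answer: SAME — A ⇓ F, B ⇓ F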